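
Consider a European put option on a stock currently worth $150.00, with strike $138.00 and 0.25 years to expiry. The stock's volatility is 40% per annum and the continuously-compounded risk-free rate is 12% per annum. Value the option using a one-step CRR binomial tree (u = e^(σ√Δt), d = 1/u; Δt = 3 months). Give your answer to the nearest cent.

$6.99

CRR parameters: u = e^(σ√Δt) = e^(0.4·√0.25) = 1.2214, d = 1/u = 0.8187
Per-period rate: rΔt = 0.12·0.25 = 0.03, so R = e^0.03 = 1.0305
Risk-neutral probability p = (e^0.03 − 0.8187)/(1.2214 − 0.8187) = 0.2117/0.4027 = 0.5258
Terminal stock prices: S_u = 183.2, S_d = 122.8
Terminal payoffs (K − S): max(-45.21, 0) = 0, max(15.19, 0) = 15.19
Node 0 (S = 150): V_0 = e^(−0.03)·[0.5258·0.0000 + 0.4742·15.1904] = 6.9904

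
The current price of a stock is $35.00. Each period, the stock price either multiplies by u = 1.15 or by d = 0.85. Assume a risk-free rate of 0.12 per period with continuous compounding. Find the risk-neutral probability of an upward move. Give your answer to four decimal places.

p = 0.9250

Risk-neutral probability p = (e^0.12 − 0.85)/(1.15 − 0.85) = 0.2775/0.3000 = 0.9250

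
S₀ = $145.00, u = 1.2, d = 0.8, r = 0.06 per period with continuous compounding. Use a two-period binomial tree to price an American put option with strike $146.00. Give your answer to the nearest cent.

Risk-neutral probability p = (e^0.06 − 0.8)/(1.2 − 0.8) = 0.2618/0.4000 = 0.6546
Terminal stock prices: S_uu = 208.8, S_ud = 139.2, S_dd = 92.8
Terminal payoffs (K − S): max(-62.8, 0) = 0, max(6.8, 0) = 6.8, max(53.2, 0) = 53.2
Node u (S = 174): continuation = e^(−0.06)·[0.6546·0.0000 + 0.3454·6.8000] = 2.2120; exercise value = 0.0000 ≤ continuation, so V_u = 2.2120
Node d (S = 116): continuation = e^(−0.06)·[0.6546·6.8000 + 0.3454·53.2000] = 21.4976; exercise value = 30.0000 > continuation, so V_d = 30.0000 (exercise)
Node 0 (S = 145): continuation = e^(−0.06)·[0.6546·2.2120 + 0.3454·30.0000] = 11.1224; exercise value = 1.0000 ≤ continuation, so V_0 = 11.1224

$11.12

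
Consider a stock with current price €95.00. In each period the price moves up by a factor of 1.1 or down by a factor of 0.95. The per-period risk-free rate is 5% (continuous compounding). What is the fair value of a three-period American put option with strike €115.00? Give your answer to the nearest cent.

Risk-neutral probability p = (e^0.05 − 0.95)/(1.1 − 0.95) = 0.1013/0.1500 = 0.6751
Terminal stock prices: S_uuu = 126.4, S_uud = 109.2, S_udd = 94.31, S_ddd = 81.45
Terminal payoffs (K − S): max(-11.45, 0) = 0, max(5.797, 0) = 5.797, max(20.69, 0) = 20.69, max(33.55, 0) = 33.55
Node uu (S = 115): continuation = e^(−0.05)·[0.6751·0.0000 + 0.3249·5.7975] = 1.7915; exercise value = 0.0500 ≤ continuation, so V_uu = 1.7915
Node ud (S = 99.28): continuation = e^(−0.05)·[0.6751·5.7975 + 0.3249·20.6887] = 10.1164; exercise value = 15.7250 > continuation, so V_ud = 15.7250 (exercise)
Node dd (S = 85.74): continuation = e^(−0.05)·[0.6751·20.6887 + 0.3249·33.5494] = 23.6539; exercise value = 29.2625 > continuation, so V_dd = 29.2625 (exercise)
Node u (S = 104.5): continuation = e^(−0.05)·[0.6751·1.7915 + 0.3249·15.7250] = 6.0098; exercise value = 10.5000 > continuation, so V_u = 10.5000 (exercise)
Node d (S = 90.25): continuation = e^(−0.05)·[0.6751·15.7250 + 0.3249·29.2625] = 19.1414; exercise value = 24.7500 > continuation, so V_d = 24.7500 (exercise)
Node 0 (S = 95): continuation = e^(−0.05)·[0.6751·10.5000 + 0.3249·24.7500] = 14.3914; exercise value = 20.0000 > continuation, so V_0 = 20.0000 (exercise)

€20.00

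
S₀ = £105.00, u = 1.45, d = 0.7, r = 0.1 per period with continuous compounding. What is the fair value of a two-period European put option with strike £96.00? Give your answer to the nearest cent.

£7.71

Risk-neutral probability p = (e^0.1 − 0.7)/(1.45 − 0.7) = 0.4052/0.7500 = 0.5402
Terminal stock prices: S_uu = 220.8, S_ud = 106.6, S_dd = 51.45
Terminal payoffs (K − S): max(-124.8, 0) = 0, max(-10.57, 0) = 0, max(44.55, 0) = 44.55
Node u (S = 152.2): V_u = e^(−0.1)·[0.5402·0.0000 + 0.4598·0.0000] = 0.0000
Node d (S = 73.5): V_d = e^(−0.1)·[0.5402·0.0000 + 0.4598·44.5500] = 18.5336
Node 0 (S = 105): V_0 = e^(−0.1)·[0.5402·0.0000 + 0.4598·18.5336] = 7.7103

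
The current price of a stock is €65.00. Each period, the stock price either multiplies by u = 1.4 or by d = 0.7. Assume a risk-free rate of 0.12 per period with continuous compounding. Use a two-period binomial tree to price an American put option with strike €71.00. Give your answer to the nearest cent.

Risk-neutral probability p = (e^0.12 − 0.7)/(1.4 − 0.7) = 0.4275/0.7000 = 0.6107
Terminal stock prices: S_uu = 127.4, S_ud = 63.7, S_dd = 31.85
Terminal payoffs (K − S): max(-56.4, 0) = 0, max(7.3, 0) = 7.3, max(39.15, 0) = 39.15
Node u (S = 91): continuation = e^(−0.12)·[0.6107·0.0000 + 0.3893·7.3000] = 2.5205; exercise value = 0.0000 ≤ continuation, so V_u = 2.5205
Node d (S = 45.5): continuation = e^(−0.12)·[0.6107·7.3000 + 0.3893·39.1500] = 17.4714; exercise value = 25.5000 > continuation, so V_d = 25.5000 (exercise)
Node 0 (S = 65): continuation = e^(−0.12)·[0.6107·2.5205 + 0.3893·25.5000] = 10.1696; exercise value = 6.0000 ≤ continuation, so V_0 = 10.1696

€10.17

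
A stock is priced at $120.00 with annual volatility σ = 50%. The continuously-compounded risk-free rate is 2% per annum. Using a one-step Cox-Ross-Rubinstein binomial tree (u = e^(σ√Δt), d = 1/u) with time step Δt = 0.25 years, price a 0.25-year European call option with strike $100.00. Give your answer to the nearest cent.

CRR parameters: u = e^(σ√Δt) = e^(0.5·√0.25) = 1.2840, d = 1/u = 0.7788
Per-period rate: rΔt = 0.02·0.25 = 0.005, so R = e^0.005 = 1.0050
Risk-neutral probability p = (e^0.005 − 0.7788)/(1.2840 − 0.7788) = 0.2262/0.5052 = 0.4477
Terminal stock prices: S_u = 154.1, S_d = 93.46
Terminal payoffs (S − K): max(54.08, 0) = 54.08, max(-6.544, 0) = 0
Node 0 (S = 120): V_0 = e^(−0.005)·[0.4477·54.0831 + 0.5523·0.0000] = 24.0946

$24.09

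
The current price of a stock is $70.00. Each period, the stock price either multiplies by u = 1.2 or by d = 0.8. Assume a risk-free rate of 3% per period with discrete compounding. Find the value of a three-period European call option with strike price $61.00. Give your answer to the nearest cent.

Risk-neutral probability p = (1 + 0.03 − 0.8)/(1.2 − 0.8) = 0.2300/0.4000 = 0.5750
Terminal stock prices: S_uuu = 121, S_uud = 80.64, S_udd = 53.76, S_ddd = 35.84
Terminal payoffs (S − K): max(59.96, 0) = 59.96, max(19.64, 0) = 19.64, max(-7.24, 0) = 0, max(-25.16, 0) = 0
Node uu (S = 100.8): V_uu = 1/1.03·[0.5750·59.9600 + 0.4250·19.6400] = 41.5767
Node ud (S = 67.2): V_ud = 1/1.03·[0.5750·19.6400 + 0.4250·0.0000] = 10.9641
Node dd (S = 44.8): V_dd = 1/1.03·[0.5750·0.0000 + 0.4250·0.0000] = 0.0000
Node u (S = 84): V_u = 1/1.03·[0.5750·41.5767 + 0.4250·10.9641] = 27.7343
Node d (S = 56): V_d = 1/1.03·[0.5750·10.9641 + 0.4250·0.0000] = 6.1207
Node 0 (S = 70): V_0 = 1/1.03·[0.5750·27.7343 + 0.4250·6.1207] = 18.0083

$18.01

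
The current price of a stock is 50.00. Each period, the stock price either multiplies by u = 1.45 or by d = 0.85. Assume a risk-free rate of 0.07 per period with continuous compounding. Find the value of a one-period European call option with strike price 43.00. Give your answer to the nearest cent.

Risk-neutral probability p = (e^0.07 − 0.85)/(1.45 − 0.85) = 0.2225/0.6000 = 0.3708
Terminal stock prices: S_u = 72.5, S_d = 42.5
Terminal payoffs (S − K): max(29.5, 0) = 29.5, max(-0.5, 0) = 0
Node 0 (S = 50): V_0 = e^(−0.07)·[0.3708·29.5000 + 0.6292·0.0000] = 10.2004

10.20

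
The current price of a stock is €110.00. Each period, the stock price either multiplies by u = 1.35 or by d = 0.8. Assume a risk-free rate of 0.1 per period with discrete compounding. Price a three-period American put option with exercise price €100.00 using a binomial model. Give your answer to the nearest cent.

€5.89

Risk-neutral probability p = (1 + 0.1 − 0.8)/(1.35 − 0.8) = 0.3000/0.5500 = 0.5455
Terminal stock prices: S_uuu = 270.6, S_uud = 160.4, S_udd = 95.04, S_ddd = 56.32
Terminal payoffs (K − S): max(-170.6, 0) = 0, max(-60.38, 0) = 0, max(4.96, 0) = 4.96, max(43.68, 0) = 43.68
Node uu (S = 200.5): continuation = 1/1.1·[0.5455·0.0000 + 0.4545·0.0000] = 0.0000; exercise value = 0.0000 ≤ continuation, so V_uu = 0.0000
Node ud (S = 118.8): continuation = 1/1.1·[0.5455·0.0000 + 0.4545·4.9600] = 2.0496; exercise value = 0.0000 ≤ continuation, so V_ud = 2.0496
Node dd (S = 70.4): continuation = 1/1.1·[0.5455·4.9600 + 0.4545·43.6800] = 20.5091; exercise value = 29.6000 > continuation, so V_dd = 29.6000 (exercise)
Node u (S = 148.5): continuation = 1/1.1·[0.5455·0.0000 + 0.4545·2.0496] = 0.8469; exercise value = 0.0000 ≤ continuation, so V_u = 0.8469
Node d (S = 88): continuation = 1/1.1·[0.5455·2.0496 + 0.4545·29.6000] = 13.2477; exercise value = 12.0000 ≤ continuation, so V_d = 13.2477
Node 0 (S = 110): continuation = 1/1.1·[0.5455·0.8469 + 0.4545·13.2477] = 5.8942; exercise value = 0.0000 ≤ continuation, so V_0 = 5.8942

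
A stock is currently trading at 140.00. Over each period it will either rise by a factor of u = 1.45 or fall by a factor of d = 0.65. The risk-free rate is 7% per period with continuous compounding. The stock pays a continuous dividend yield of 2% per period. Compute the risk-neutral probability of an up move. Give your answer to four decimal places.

Per-period risk-free factor R = e^0.07 = 1.0725; dividend-adjusted growth = e^(0.07−0.02) = 1.0513.
Risk-neutral probability p = (1.0513 − 0.65)/(1.45 − 0.65) = 0.4013/0.8000 = 0.5016

p = 0.5016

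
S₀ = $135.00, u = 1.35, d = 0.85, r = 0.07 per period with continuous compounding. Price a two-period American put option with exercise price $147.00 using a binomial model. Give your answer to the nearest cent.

Risk-neutral probability p = (e^0.07 − 0.85)/(1.35 − 0.85) = 0.2225/0.5000 = 0.4450
Terminal stock prices: S_uu = 246, S_ud = 154.9, S_dd = 97.54
Terminal payoffs (K − S): max(-99.04, 0) = 0, max(-7.912, 0) = 0, max(49.46, 0) = 49.46
Node u (S = 182.2): continuation = e^(−0.07)·[0.4450·0.0000 + 0.5550·0.0000] = 0.0000; exercise value = 0.0000 ≤ continuation, so V_u = 0.0000
Node d (S = 114.8): continuation = e^(−0.07)·[0.4450·0.0000 + 0.5550·49.4625] = 25.5950; exercise value = 32.2500 > continuation, so V_d = 32.2500 (exercise)
Node 0 (S = 135): continuation = e^(−0.07)·[0.4450·0.0000 + 0.5550·32.2500] = 16.6882; exercise value = 12.0000 ≤ continuation, so V_0 = 16.6882

$16.69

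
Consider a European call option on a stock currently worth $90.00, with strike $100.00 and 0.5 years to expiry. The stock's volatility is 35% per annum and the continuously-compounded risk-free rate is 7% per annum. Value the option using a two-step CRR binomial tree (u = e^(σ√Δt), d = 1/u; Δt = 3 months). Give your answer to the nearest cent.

CRR parameters: u = e^(σ√Δt) = e^(0.35·√0.25) = 1.1912, d = 1/u = 0.8395
Per-period rate: rΔt = 0.07·0.25 = 0.0175, so R = e^0.0175 = 1.0177
Risk-neutral probability p = (e^0.0175 − 0.8395)/(1.1912 − 0.8395) = 0.1782/0.3518 = 0.5065
Terminal stock prices: S_uu = 127.7, S_ud = 90, S_dd = 63.42
Terminal payoffs (S − K): max(27.72, 0) = 27.72, max(-10, 0) = 0, max(-36.58, 0) = 0
Node u (S = 107.2): V_u = e^(−0.0175)·[0.5065·27.7161 + 0.4935·0.0000] = 13.7959
Node d (S = 75.55): V_d = e^(−0.0175)·[0.5065·0.0000 + 0.4935·0.0000] = 0.0000
Node 0 (S = 90): V_0 = e^(−0.0175)·[0.5065·13.7959 + 0.4935·0.0000] = 6.8670

$6.87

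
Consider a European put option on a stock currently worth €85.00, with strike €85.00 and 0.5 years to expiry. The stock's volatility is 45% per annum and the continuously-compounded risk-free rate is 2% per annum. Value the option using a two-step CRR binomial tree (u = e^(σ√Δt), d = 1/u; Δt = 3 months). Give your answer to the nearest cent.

€9.06

CRR parameters: u = e^(σ√Δt) = e^(0.45·√0.25) = 1.2523, d = 1/u = 0.7985
Per-period rate: rΔt = 0.02·0.25 = 0.005, so R = e^0.005 = 1.0050
Risk-neutral probability p = (e^0.005 − 0.7985)/(1.2523 − 0.7985) = 0.2065/0.4538 = 0.4550
Terminal stock prices: S_uu = 133.3, S_ud = 85, S_dd = 54.2
Terminal payoffs (K − S): max(-48.31, 0) = 0, max(0, 0) = 0, max(30.8, 0) = 30.8
Node u (S = 106.4): V_u = e^(−0.005)·[0.4550·0.0000 + 0.5450·0.0000] = 0.0000
Node d (S = 67.87): V_d = e^(−0.005)·[0.4550·0.0000 + 0.5450·30.8016] = 16.7022
Node 0 (S = 85): V_0 = e^(−0.005)·[0.4550·0.0000 + 0.5450·16.7022] = 9.0568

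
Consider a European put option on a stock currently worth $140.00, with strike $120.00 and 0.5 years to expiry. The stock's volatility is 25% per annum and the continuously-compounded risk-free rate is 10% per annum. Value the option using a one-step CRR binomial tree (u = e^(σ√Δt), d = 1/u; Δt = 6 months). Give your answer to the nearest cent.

CRR parameters: u = e^(σ√Δt) = e^(0.25·√0.5) = 1.1934, d = 1/u = 0.8380
Per-period rate: rΔt = 0.1·0.5 = 0.05, so R = e^0.05 = 1.0513
Risk-neutral probability p = (e^0.05 − 0.8380)/(1.1934 − 0.8380) = 0.2133/0.3554 = 0.6002
Terminal stock prices: S_u = 167.1, S_d = 117.3
Terminal payoffs (K − S): max(-47.07, 0) = 0, max(2.685, 0) = 2.685
Node 0 (S = 140): V_0 = e^(−0.05)·[0.6002·0.0000 + 0.3998·2.6846] = 1.0210

$1.02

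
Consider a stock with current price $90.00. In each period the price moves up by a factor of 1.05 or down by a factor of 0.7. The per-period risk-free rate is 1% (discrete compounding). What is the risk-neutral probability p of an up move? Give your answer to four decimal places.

p = 0.8857

Risk-neutral probability p = (1 + 0.01 − 0.7)/(1.05 − 0.7) = 0.3100/0.3500 = 0.8857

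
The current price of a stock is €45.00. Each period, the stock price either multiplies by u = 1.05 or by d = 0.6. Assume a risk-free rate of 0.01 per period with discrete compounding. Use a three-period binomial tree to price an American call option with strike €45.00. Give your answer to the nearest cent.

€5.21

Risk-neutral probability p = (1 + 0.01 − 0.6)/(1.05 − 0.6) = 0.4100/0.4500 = 0.9111
Terminal stock prices: S_uuu = 52.09, S_uud = 29.77, S_udd = 17.01, S_ddd = 9.72
Terminal payoffs (S − K): max(7.093, 0) = 7.093, max(-15.23, 0) = 0, max(-27.99, 0) = 0, max(-35.28, 0) = 0
Node uu (S = 49.61): continuation = 1/1.01·[0.9111·7.0931 + 0.0889·0.0000] = 6.3986; exercise value = 4.6125 ≤ continuation, so V_uu = 6.3986
Node ud (S = 28.35): continuation = 1/1.01·[0.9111·0.0000 + 0.0889·0.0000] = 0.0000; exercise value = 0.0000 ≤ continuation, so V_ud = 0.0000
Node dd (S = 16.2): continuation = 1/1.01·[0.9111·0.0000 + 0.0889·0.0000] = 0.0000; exercise value = 0.0000 ≤ continuation, so V_dd = 0.0000
Node u (S = 47.25): continuation = 1/1.01·[0.9111·6.3986 + 0.0889·0.0000] = 5.7721; exercise value = 2.2500 ≤ continuation, so V_u = 5.7721
Node d (S = 27): continuation = 1/1.01·[0.9111·0.0000 + 0.0889·0.0000] = 0.0000; exercise value = 0.0000 ≤ continuation, so V_d = 0.0000
Node 0 (S = 45): continuation = 1/1.01·[0.9111·5.7721 + 0.0889·0.0000] = 5.2070; exercise value = 0.0000 ≤ continuation, so V_0 = 5.2070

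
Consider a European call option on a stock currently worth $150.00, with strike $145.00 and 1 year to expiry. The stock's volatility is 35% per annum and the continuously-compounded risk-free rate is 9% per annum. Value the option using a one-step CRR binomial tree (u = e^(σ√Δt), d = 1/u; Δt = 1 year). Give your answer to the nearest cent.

$33.81

CRR parameters: u = e^(σ√Δt) = e^(0.35·√1) = 1.4191, d = 1/u = 0.7047
Per-period rate: rΔt = 0.09·1 = 0.09, so R = e^0.09 = 1.0942
Risk-neutral probability p = (e^0.09 − 0.7047)/(1.4191 − 0.7047) = 0.3895/0.7144 = 0.5452
Terminal stock prices: S_u = 212.9, S_d = 105.7
Terminal payoffs (S − K): max(67.86, 0) = 67.86, max(-39.3, 0) = 0
Node 0 (S = 150): V_0 = e^(−0.09)·[0.5452·67.8601 + 0.4548·0.0000] = 33.8136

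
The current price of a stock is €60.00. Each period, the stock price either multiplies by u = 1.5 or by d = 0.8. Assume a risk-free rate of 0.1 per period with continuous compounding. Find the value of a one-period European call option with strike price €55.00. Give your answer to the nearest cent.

€13.81

Risk-neutral probability p = (e^0.1 − 0.8)/(1.5 − 0.8) = 0.3052/0.7000 = 0.4360
Terminal stock prices: S_u = 90, S_d = 48
Terminal payoffs (S − K): max(35, 0) = 35, max(-7, 0) = 0
Node 0 (S = 60): V_0 = e^(−0.1)·[0.4360·35.0000 + 0.5640·0.0000] = 13.8065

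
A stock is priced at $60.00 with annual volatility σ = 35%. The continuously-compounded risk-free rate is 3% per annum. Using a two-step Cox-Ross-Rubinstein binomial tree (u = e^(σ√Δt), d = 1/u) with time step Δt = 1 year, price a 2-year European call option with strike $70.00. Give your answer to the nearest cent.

$9.95

CRR parameters: u = e^(σ√Δt) = e^(0.35·√1) = 1.4191, d = 1/u = 0.7047
Per-period rate: rΔt = 0.03·1 = 0.03, so R = e^0.03 = 1.0305
Risk-neutral probability p = (e^0.03 − 0.7047)/(1.4191 − 0.7047) = 0.3258/0.7144 = 0.4560
Terminal stock prices: S_uu = 120.8, S_ud = 60, S_dd = 29.8
Terminal payoffs (S − K): max(50.83, 0) = 50.83, max(-10, 0) = 0, max(-40.2, 0) = 0
Node u (S = 85.14): V_u = e^(−0.03)·[0.4560·50.8252 + 0.5440·0.0000] = 22.4920
Node d (S = 42.28): V_d = e^(−0.03)·[0.4560·0.0000 + 0.5440·0.0000] = 0.0000
Node 0 (S = 60): V_0 = e^(−0.03)·[0.4560·22.4920 + 0.5440·0.0000] = 9.9535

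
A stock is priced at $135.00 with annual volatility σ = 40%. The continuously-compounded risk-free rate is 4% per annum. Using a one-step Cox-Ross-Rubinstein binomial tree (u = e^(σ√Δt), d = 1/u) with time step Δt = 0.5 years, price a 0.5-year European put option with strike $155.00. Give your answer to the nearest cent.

$27.93

CRR parameters: u = e^(σ√Δt) = e^(0.4·√0.5) = 1.3269, d = 1/u = 0.7536
Per-period rate: rΔt = 0.04·0.5 = 0.02, so R = e^0.02 = 1.0202
Risk-neutral probability p = (e^0.02 − 0.7536)/(1.3269 − 0.7536) = 0.2666/0.5733 = 0.4650
Terminal stock prices: S_u = 179.1, S_d = 101.7
Terminal payoffs (K − S): max(-24.13, 0) = 0, max(53.26, 0) = 53.26
Node 0 (S = 135): V_0 = e^(−0.02)·[0.4650·0.0000 + 0.5350·53.2588] = 27.9294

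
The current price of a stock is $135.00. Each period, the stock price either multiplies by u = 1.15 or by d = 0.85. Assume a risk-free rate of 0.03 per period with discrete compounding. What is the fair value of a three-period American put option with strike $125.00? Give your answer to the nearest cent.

Risk-neutral probability p = (1 + 0.03 − 0.85)/(1.15 − 0.85) = 0.1800/0.3000 = 0.6000
Terminal stock prices: S_uuu = 205.3, S_uud = 151.8, S_udd = 112.2, S_ddd = 82.91
Terminal payoffs (K − S): max(-80.32, 0) = 0, max(-26.76, 0) = 0, max(12.83, 0) = 12.83, max(42.09, 0) = 42.09
Node uu (S = 178.5): continuation = 1/1.03·[0.6000·0.0000 + 0.4000·0.0000] = 0.0000; exercise value = 0.0000 ≤ continuation, so V_uu = 0.0000
Node ud (S = 132): continuation = 1/1.03·[0.6000·0.0000 + 0.4000·12.8319] = 4.9833; exercise value = 0.0000 ≤ continuation, so V_ud = 4.9833
Node dd (S = 97.54): continuation = 1/1.03·[0.6000·12.8319 + 0.4000·42.0931] = 23.8217; exercise value = 27.4625 > continuation, so V_dd = 27.4625 (exercise)
Node u (S = 155.2): continuation = 1/1.03·[0.6000·0.0000 + 0.4000·4.9833] = 1.9352; exercise value = 0.0000 ≤ continuation, so V_u = 1.9352
Node d (S = 114.8): continuation = 1/1.03·[0.6000·4.9833 + 0.4000·27.4625] = 13.5679; exercise value = 10.2500 ≤ continuation, so V_d = 13.5679
Node 0 (S = 135): continuation = 1/1.03·[0.6000·1.9352 + 0.4000·13.5679] = 6.3964; exercise value = 0.0000 ≤ continuation, so V_0 = 6.3964

$6.40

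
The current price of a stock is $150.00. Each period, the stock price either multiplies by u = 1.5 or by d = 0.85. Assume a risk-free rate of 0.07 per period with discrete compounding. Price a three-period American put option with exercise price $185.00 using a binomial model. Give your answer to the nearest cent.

Risk-neutral probability p = (1 + 0.07 − 0.85)/(1.5 − 0.85) = 0.2200/0.6500 = 0.3385
Terminal stock prices: S_uuu = 506.2, S_uud = 286.9, S_udd = 162.6, S_ddd = 92.12
Terminal payoffs (K − S): max(-321.2, 0) = 0, max(-101.9, 0) = 0, max(22.44, 0) = 22.44, max(92.88, 0) = 92.88
Node uu (S = 337.5): continuation = 1/1.07·[0.3385·0.0000 + 0.6615·0.0000] = 0.0000; exercise value = 0.0000 ≤ continuation, so V_uu = 0.0000
Node ud (S = 191.2): continuation = 1/1.07·[0.3385·0.0000 + 0.6615·22.4375] = 13.8722; exercise value = 0.0000 ≤ continuation, so V_ud = 13.8722
Node dd (S = 108.4): continuation = 1/1.07·[0.3385·22.4375 + 0.6615·92.8813] = 64.5222; exercise value = 76.6250 > continuation, so V_dd = 76.6250 (exercise)
Node u (S = 225): continuation = 1/1.07·[0.3385·0.0000 + 0.6615·13.8722] = 8.5766; exercise value = 0.0000 ≤ continuation, so V_u = 8.5766
Node d (S = 127.5): continuation = 1/1.07·[0.3385·13.8722 + 0.6615·76.6250] = 51.7622; exercise value = 57.5000 > continuation, so V_d = 57.5000 (exercise)
Node 0 (S = 150): continuation = 1/1.07·[0.3385·8.5766 + 0.6615·57.5000] = 38.2629; exercise value = 35.0000 ≤ continuation, so V_0 = 38.2629

$38.26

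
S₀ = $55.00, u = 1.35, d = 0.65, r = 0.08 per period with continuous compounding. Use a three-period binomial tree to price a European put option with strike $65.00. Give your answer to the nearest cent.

$9.30

Risk-neutral probability p = (e^0.08 − 0.65)/(1.35 − 0.65) = 0.4333/0.7000 = 0.6190
Terminal stock prices: S_uuu = 135.3, S_uud = 65.15, S_udd = 31.37, S_ddd = 15.1
Terminal payoffs (K − S): max(-70.32, 0) = 0, max(-0.1544, 0) = 0, max(33.63, 0) = 33.63, max(49.9, 0) = 49.9
Node uu (S = 100.2): V_uu = e^(−0.08)·[0.6190·0.0000 + 0.3810·0.0000] = 0.0000
Node ud (S = 48.26): V_ud = e^(−0.08)·[0.6190·0.0000 + 0.3810·33.6294] = 11.8283
Node dd (S = 23.24): V_dd = e^(−0.08)·[0.6190·33.6294 + 0.3810·49.8956] = 36.7651
Node u (S = 74.25): V_u = e^(−0.08)·[0.6190·0.0000 + 0.3810·11.8283] = 4.1603
Node d (S = 35.75): V_d = e^(−0.08)·[0.6190·11.8283 + 0.3810·36.7651] = 19.6897
Node 0 (S = 55): V_0 = e^(−0.08)·[0.6190·4.1603 + 0.3810·19.6897] = 9.3025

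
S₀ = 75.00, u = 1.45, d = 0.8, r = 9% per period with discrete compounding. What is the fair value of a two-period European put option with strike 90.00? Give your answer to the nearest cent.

Risk-neutral probability p = (1 + 0.09 − 0.8)/(1.45 − 0.8) = 0.2900/0.6500 = 0.4462
Terminal stock prices: S_uu = 157.7, S_ud = 87, S_dd = 48
Terminal payoffs (K − S): max(-67.69, 0) = 0, max(3, 0) = 3, max(42, 0) = 42
Node u (S = 108.8): V_u = 1/1.09·[0.4462·0.0000 + 0.5538·3.0000] = 1.5243
Node d (S = 60): V_d = 1/1.09·[0.4462·3.0000 + 0.5538·42.0000] = 22.5688
Node 0 (S = 75): V_0 = 1/1.09·[0.4462·1.5243 + 0.5538·22.5688] = 12.0915

12.09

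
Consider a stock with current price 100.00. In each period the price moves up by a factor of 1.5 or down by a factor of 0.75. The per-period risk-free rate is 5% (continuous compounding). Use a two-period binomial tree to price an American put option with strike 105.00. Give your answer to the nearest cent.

Risk-neutral probability p = (e^0.05 − 0.75)/(1.5 − 0.75) = 0.3013/0.7500 = 0.4017
Terminal stock prices: S_uu = 225, S_ud = 112.5, S_dd = 56.25
Terminal payoffs (K − S): max(-120, 0) = 0, max(-7.5, 0) = 0, max(48.75, 0) = 48.75
Node u (S = 150): continuation = e^(−0.05)·[0.4017·0.0000 + 0.5983·0.0000] = 0.0000; exercise value = 0.0000 ≤ continuation, so V_u = 0.0000
Node d (S = 75): continuation = e^(−0.05)·[0.4017·0.0000 + 0.5983·48.7500] = 27.7449; exercise value = 30.0000 > continuation, so V_d = 30.0000 (exercise)
Node 0 (S = 100): continuation = e^(−0.05)·[0.4017·0.0000 + 0.5983·30.0000] = 17.0738; exercise value = 5.0000 ≤ continuation, so V_0 = 17.0738

17.07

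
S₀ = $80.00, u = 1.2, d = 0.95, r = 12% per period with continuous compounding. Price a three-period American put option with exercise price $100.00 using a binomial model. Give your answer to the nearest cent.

$20.00

Risk-neutral probability p = (e^0.12 − 0.95)/(1.2 − 0.95) = 0.1775/0.2500 = 0.7100
Terminal stock prices: S_uuu = 138.2, S_uud = 109.4, S_udd = 86.64, S_ddd = 68.59
Terminal payoffs (K − S): max(-38.24, 0) = 0, max(-9.44, 0) = 0, max(13.36, 0) = 13.36, max(31.41, 0) = 31.41
Node uu (S = 115.2): continuation = e^(−0.12)·[0.7100·0.0000 + 0.2900·0.0000] = 0.0000; exercise value = 0.0000 ≤ continuation, so V_uu = 0.0000
Node ud (S = 91.2): continuation = e^(−0.12)·[0.7100·0.0000 + 0.2900·13.3600] = 3.4364; exercise value = 8.8000 > continuation, so V_ud = 8.8000 (exercise)
Node dd (S = 72.2): continuation = e^(−0.12)·[0.7100·13.3600 + 0.2900·31.4100] = 16.4920; exercise value = 27.8000 > continuation, so V_dd = 27.8000 (exercise)
Node u (S = 96): continuation = e^(−0.12)·[0.7100·0.0000 + 0.2900·8.8000] = 2.2635; exercise value = 4.0000 > continuation, so V_u = 4.0000 (exercise)
Node d (S = 76): continuation = e^(−0.12)·[0.7100·8.8000 + 0.2900·27.8000] = 12.6920; exercise value = 24.0000 > continuation, so V_d = 24.0000 (exercise)
Node 0 (S = 80): continuation = e^(−0.12)·[0.7100·4.0000 + 0.2900·24.0000] = 8.6920; exercise value = 20.0000 > continuation, so V_0 = 20.0000 (exercise)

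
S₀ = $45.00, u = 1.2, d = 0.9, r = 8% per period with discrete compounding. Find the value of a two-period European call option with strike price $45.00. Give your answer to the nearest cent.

$7.59

Risk-neutral probability p = (1 + 0.08 − 0.9)/(1.2 − 0.9) = 0.1800/0.3000 = 0.6000
Terminal stock prices: S_uu = 64.8, S_ud = 48.6, S_dd = 36.45
Terminal payoffs (S − K): max(19.8, 0) = 19.8, max(3.6, 0) = 3.6, max(-8.55, 0) = 0
Node u (S = 54): V_u = 1/1.08·[0.6000·19.8000 + 0.4000·3.6000] = 12.3333
Node d (S = 40.5): V_d = 1/1.08·[0.6000·3.6000 + 0.4000·0.0000] = 2.0000
Node 0 (S = 45): V_0 = 1/1.08·[0.6000·12.3333 + 0.4000·2.0000] = 7.5926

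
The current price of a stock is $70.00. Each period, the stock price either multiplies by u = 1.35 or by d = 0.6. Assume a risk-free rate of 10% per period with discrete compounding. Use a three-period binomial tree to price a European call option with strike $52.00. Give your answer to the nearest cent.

Risk-neutral probability p = (1 + 0.1 − 0.6)/(1.35 − 0.6) = 0.5000/0.7500 = 0.6667
Terminal stock prices: S_uuu = 172.2, S_uud = 76.55, S_udd = 34.02, S_ddd = 15.12
Terminal payoffs (S − K): max(120.2, 0) = 120.2, max(24.55, 0) = 24.55, max(-17.98, 0) = 0, max(-36.88, 0) = 0
Node uu (S = 127.6): V_uu = 1/1.1·[0.6667·120.2263 + 0.3333·24.5450] = 80.3023
Node ud (S = 56.7): V_ud = 1/1.1·[0.6667·24.5450 + 0.3333·0.0000] = 14.8758
Node dd (S = 25.2): V_dd = 1/1.1·[0.6667·0.0000 + 0.3333·0.0000] = 0.0000
Node u (S = 94.5): V_u = 1/1.1·[0.6667·80.3023 + 0.3333·14.8758] = 53.1758
Node d (S = 42): V_d = 1/1.1·[0.6667·14.8758 + 0.3333·0.0000] = 9.0156
Node 0 (S = 70): V_0 = 1/1.1·[0.6667·53.1758 + 0.3333·9.0156] = 34.9598

$34.96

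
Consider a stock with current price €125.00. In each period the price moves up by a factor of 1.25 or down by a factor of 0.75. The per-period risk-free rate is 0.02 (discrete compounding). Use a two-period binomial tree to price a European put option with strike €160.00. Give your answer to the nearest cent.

€38.68

Risk-neutral probability p = (1 + 0.02 − 0.75)/(1.25 − 0.75) = 0.2700/0.5000 = 0.5400
Terminal stock prices: S_uu = 195.3, S_ud = 117.2, S_dd = 70.31
Terminal payoffs (K − S): max(-35.31, 0) = 0, max(42.81, 0) = 42.81, max(89.69, 0) = 89.69
Node u (S = 156.2): V_u = 1/1.02·[0.5400·0.0000 + 0.4600·42.8125] = 19.3076
Node d (S = 93.75): V_d = 1/1.02·[0.5400·42.8125 + 0.4600·89.6875] = 63.1127
Node 0 (S = 125): V_0 = 1/1.02·[0.5400·19.3076 + 0.4600·63.1127] = 38.6843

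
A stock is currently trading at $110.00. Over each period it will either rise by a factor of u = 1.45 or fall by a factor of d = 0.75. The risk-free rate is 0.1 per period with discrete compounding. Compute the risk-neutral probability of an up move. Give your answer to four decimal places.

p = 0.5000

Risk-neutral probability p = (1 + 0.1 − 0.75)/(1.45 − 0.75) = 0.3500/0.7000 = 0.5000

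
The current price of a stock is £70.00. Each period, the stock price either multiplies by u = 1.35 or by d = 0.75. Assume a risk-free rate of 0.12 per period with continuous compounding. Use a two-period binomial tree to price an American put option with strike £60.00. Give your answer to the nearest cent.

£2.47

Risk-neutral probability p = (e^0.12 − 0.75)/(1.35 − 0.75) = 0.3775/0.6000 = 0.6292
Terminal stock prices: S_uu = 127.6, S_ud = 70.88, S_dd = 39.38
Terminal payoffs (K − S): max(-67.58, 0) = 0, max(-10.88, 0) = 0, max(20.62, 0) = 20.62
Node u (S = 94.5): continuation = e^(−0.12)·[0.6292·0.0000 + 0.3708·0.0000] = 0.0000; exercise value = 0.0000 ≤ continuation, so V_u = 0.0000
Node d (S = 52.5): continuation = e^(−0.12)·[0.6292·0.0000 + 0.3708·20.6250] = 6.7837; exercise value = 7.5000 > continuation, so V_d = 7.5000 (exercise)
Node 0 (S = 70): continuation = e^(−0.12)·[0.6292·0.0000 + 0.3708·7.5000] = 2.4668; exercise value = 0.0000 ≤ continuation, so V_0 = 2.4668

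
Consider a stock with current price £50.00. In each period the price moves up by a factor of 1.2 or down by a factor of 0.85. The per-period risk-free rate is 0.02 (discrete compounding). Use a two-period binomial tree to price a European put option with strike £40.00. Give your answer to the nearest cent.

Risk-neutral probability p = (1 + 0.02 − 0.85)/(1.2 − 0.85) = 0.1700/0.3500 = 0.4857
Terminal stock prices: S_uu = 72, S_ud = 51, S_dd = 36.12
Terminal payoffs (K − S): max(-32, 0) = 0, max(-11, 0) = 0, max(3.875, 0) = 3.875
Node u (S = 60): V_u = 1/1.02·[0.4857·0.0000 + 0.5143·0.0000] = 0.0000
Node d (S = 42.5): V_d = 1/1.02·[0.4857·0.0000 + 0.5143·3.8750] = 1.9538
Node 0 (S = 50): V_0 = 1/1.02·[0.4857·0.0000 + 0.5143·1.9538] = 0.9851

£0.99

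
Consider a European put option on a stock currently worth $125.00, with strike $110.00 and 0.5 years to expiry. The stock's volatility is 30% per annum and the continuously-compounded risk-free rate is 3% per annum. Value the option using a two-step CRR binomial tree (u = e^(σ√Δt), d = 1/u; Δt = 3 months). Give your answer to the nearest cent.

$4.50

CRR parameters: u = e^(σ√Δt) = e^(0.3·√0.25) = 1.1618, d = 1/u = 0.8607
Per-period rate: rΔt = 0.03·0.25 = 0.0075, so R = e^0.0075 = 1.0075
Risk-neutral probability p = (e^0.0075 − 0.8607)/(1.1618 − 0.8607) = 0.1468/0.3011 = 0.4876
Terminal stock prices: S_uu = 168.7, S_ud = 125, S_dd = 92.6
Terminal payoffs (K − S): max(-58.73, 0) = 0, max(-15, 0) = 0, max(17.4, 0) = 17.4
Node u (S = 145.2): V_u = e^(−0.0075)·[0.4876·0.0000 + 0.5124·0.0000] = 0.0000
Node d (S = 107.6): V_d = e^(−0.0075)·[0.4876·0.0000 + 0.5124·17.3977] = 8.8485
Node 0 (S = 125): V_0 = e^(−0.0075)·[0.4876·0.0000 + 0.5124·8.8485] = 4.5004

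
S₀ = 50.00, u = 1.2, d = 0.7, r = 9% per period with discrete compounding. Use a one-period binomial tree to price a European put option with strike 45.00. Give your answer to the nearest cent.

2.02

Risk-neutral probability p = (1 + 0.09 − 0.7)/(1.2 − 0.7) = 0.3900/0.5000 = 0.7800
Terminal stock prices: S_u = 60, S_d = 35
Terminal payoffs (K − S): max(-15, 0) = 0, max(10, 0) = 10
Node 0 (S = 50): V_0 = 1/1.09·[0.7800·0.0000 + 0.2200·10.0000] = 2.0183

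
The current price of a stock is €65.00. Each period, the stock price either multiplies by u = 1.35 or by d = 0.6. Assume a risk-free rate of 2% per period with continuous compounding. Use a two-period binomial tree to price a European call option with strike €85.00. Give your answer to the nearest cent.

Risk-neutral probability p = (e^0.02 − 0.6)/(1.35 − 0.6) = 0.4202/0.7500 = 0.5603
Terminal stock prices: S_uu = 118.5, S_ud = 52.65, S_dd = 23.4
Terminal payoffs (S − K): max(33.46, 0) = 33.46, max(-32.35, 0) = 0, max(-61.6, 0) = 0
Node u (S = 87.75): V_u = e^(−0.02)·[0.5603·33.4625 + 0.4397·0.0000] = 18.3767
Node d (S = 39): V_d = e^(−0.02)·[0.5603·0.0000 + 0.4397·0.0000] = 0.0000
Node 0 (S = 65): V_0 = e^(−0.02)·[0.5603·18.3767 + 0.4397·0.0000] = 10.0920

€10.09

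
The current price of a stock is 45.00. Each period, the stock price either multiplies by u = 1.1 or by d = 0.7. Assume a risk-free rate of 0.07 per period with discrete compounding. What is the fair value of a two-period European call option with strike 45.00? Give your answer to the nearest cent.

7.06

Risk-neutral probability p = (1 + 0.07 − 0.7)/(1.1 − 0.7) = 0.3700/0.4000 = 0.9250
Terminal stock prices: S_uu = 54.45, S_ud = 34.65, S_dd = 22.05
Terminal payoffs (S − K): max(9.45, 0) = 9.45, max(-10.35, 0) = 0, max(-22.95, 0) = 0
Node u (S = 49.5): V_u = 1/1.07·[0.9250·9.4500 + 0.0750·0.0000] = 8.1694
Node d (S = 31.5): V_d = 1/1.07·[0.9250·0.0000 + 0.0750·0.0000] = 0.0000
Node 0 (S = 45): V_0 = 1/1.07·[0.9250·8.1694 + 0.0750·0.0000] = 7.0623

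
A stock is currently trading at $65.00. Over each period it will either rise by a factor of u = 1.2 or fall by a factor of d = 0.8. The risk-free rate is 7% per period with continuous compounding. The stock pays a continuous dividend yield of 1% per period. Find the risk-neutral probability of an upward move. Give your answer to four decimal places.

p = 0.6546

Per-period risk-free factor R = e^0.07 = 1.0725; dividend-adjusted growth = e^(0.07−0.01) = 1.0618.
Risk-neutral probability p = (1.0618 − 0.8)/(1.2 − 0.8) = 0.2618/0.4000 = 0.6546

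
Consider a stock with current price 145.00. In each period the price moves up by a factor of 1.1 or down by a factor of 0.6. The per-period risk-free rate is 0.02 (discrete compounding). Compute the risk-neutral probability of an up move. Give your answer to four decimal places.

p = 0.8400

Risk-neutral probability p = (1 + 0.02 − 0.6)/(1.1 − 0.6) = 0.4200/0.5000 = 0.8400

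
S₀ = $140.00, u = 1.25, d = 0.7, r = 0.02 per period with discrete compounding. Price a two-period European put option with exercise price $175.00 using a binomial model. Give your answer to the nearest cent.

$42.44

Risk-neutral probability p = (1 + 0.02 − 0.7)/(1.25 − 0.7) = 0.3200/0.5500 = 0.5818
Terminal stock prices: S_uu = 218.8, S_ud = 122.5, S_dd = 68.6
Terminal payoffs (K − S): max(-43.75, 0) = 0, max(52.5, 0) = 52.5, max(106.4, 0) = 106.4
Node u (S = 175): V_u = 1/1.02·[0.5818·0.0000 + 0.4182·52.5000] = 21.5241
Node d (S = 98): V_d = 1/1.02·[0.5818·52.5000 + 0.4182·106.4000] = 73.5686
Node 0 (S = 140): V_0 = 1/1.02·[0.5818·21.5241 + 0.4182·73.5686] = 42.4394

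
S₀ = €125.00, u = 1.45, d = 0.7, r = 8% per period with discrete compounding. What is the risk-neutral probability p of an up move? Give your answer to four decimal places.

p = 0.5067

Risk-neutral probability p = (1 + 0.08 − 0.7)/(1.45 − 0.7) = 0.3800/0.7500 = 0.5067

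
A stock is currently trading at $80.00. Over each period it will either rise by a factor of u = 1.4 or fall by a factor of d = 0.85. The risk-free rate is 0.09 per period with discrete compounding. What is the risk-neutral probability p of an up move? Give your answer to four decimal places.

p = 0.4364

Risk-neutral probability p = (1 + 0.09 − 0.85)/(1.4 − 0.85) = 0.2400/0.5500 = 0.4364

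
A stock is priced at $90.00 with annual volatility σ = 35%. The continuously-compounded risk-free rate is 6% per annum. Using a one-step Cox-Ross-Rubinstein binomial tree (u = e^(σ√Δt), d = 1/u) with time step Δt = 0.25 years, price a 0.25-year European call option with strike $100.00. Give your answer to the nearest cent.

CRR parameters: u = e^(σ√Δt) = e^(0.35·√0.25) = 1.1912, d = 1/u = 0.8395
Per-period rate: rΔt = 0.06·0.25 = 0.015, so R = e^0.015 = 1.0151
Risk-neutral probability p = (e^0.015 − 0.8395)/(1.1912 − 0.8395) = 0.1757/0.3518 = 0.4993
Terminal stock prices: S_u = 107.2, S_d = 75.55
Terminal payoffs (S − K): max(7.212, 0) = 7.212, max(-24.45, 0) = 0
Node 0 (S = 90): V_0 = e^(−0.015)·[0.4993·7.2122 + 0.5007·0.0000] = 3.5476

$3.55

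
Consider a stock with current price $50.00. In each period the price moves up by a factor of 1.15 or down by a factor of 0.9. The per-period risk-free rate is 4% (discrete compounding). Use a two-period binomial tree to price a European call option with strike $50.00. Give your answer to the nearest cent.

$5.47

Risk-neutral probability p = (1 + 0.04 − 0.9)/(1.15 − 0.9) = 0.1400/0.2500 = 0.5600
Terminal stock prices: S_uu = 66.12, S_ud = 51.75, S_dd = 40.5
Terminal payoffs (S − K): max(16.12, 0) = 16.12, max(1.75, 0) = 1.75, max(-9.5, 0) = 0
Node u (S = 57.5): V_u = 1/1.04·[0.5600·16.1250 + 0.4400·1.7500] = 9.4231
Node d (S = 45): V_d = 1/1.04·[0.5600·1.7500 + 0.4400·0.0000] = 0.9423
Node 0 (S = 50): V_0 = 1/1.04·[0.5600·9.4231 + 0.4400·0.9423] = 5.4726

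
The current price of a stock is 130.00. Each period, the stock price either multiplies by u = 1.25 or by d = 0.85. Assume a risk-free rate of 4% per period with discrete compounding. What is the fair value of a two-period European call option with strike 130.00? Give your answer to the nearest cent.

19.00

Risk-neutral probability p = (1 + 0.04 − 0.85)/(1.25 − 0.85) = 0.1900/0.4000 = 0.4750
Terminal stock prices: S_uu = 203.1, S_ud = 138.1, S_dd = 93.92
Terminal payoffs (S − K): max(73.12, 0) = 73.12, max(8.125, 0) = 8.125, max(-36.08, 0) = 0
Node u (S = 162.5): V_u = 1/1.04·[0.4750·73.1250 + 0.5250·8.1250] = 37.5000
Node d (S = 110.5): V_d = 1/1.04·[0.4750·8.1250 + 0.5250·0.0000] = 3.7109
Node 0 (S = 130): V_0 = 1/1.04·[0.4750·37.5000 + 0.5250·3.7109] = 19.0007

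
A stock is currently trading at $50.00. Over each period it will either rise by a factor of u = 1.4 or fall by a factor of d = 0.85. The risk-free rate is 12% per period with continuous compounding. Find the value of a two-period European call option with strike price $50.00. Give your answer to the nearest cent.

Risk-neutral probability p = (e^0.12 − 0.85)/(1.4 − 0.85) = 0.2775/0.5500 = 0.5045
Terminal stock prices: S_uu = 98, S_ud = 59.5, S_dd = 36.12
Terminal payoffs (S − K): max(48, 0) = 48, max(9.5, 0) = 9.5, max(-13.88, 0) = 0
Node u (S = 70): V_u = e^(−0.12)·[0.5045·48.0000 + 0.4955·9.5000] = 25.6540
Node d (S = 42.5): V_d = e^(−0.12)·[0.5045·9.5000 + 0.4955·0.0000] = 4.2511
Node 0 (S = 50): V_0 = e^(−0.12)·[0.5045·25.6540 + 0.4955·4.2511] = 13.3479

$13.35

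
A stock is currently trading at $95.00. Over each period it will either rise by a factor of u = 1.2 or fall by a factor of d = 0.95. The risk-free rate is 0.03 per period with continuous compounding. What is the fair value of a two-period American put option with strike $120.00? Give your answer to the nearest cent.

$25.00

Risk-neutral probability p = (e^0.03 − 0.95)/(1.2 − 0.95) = 0.0805/0.2500 = 0.3218
Terminal stock prices: S_uu = 136.8, S_ud = 108.3, S_dd = 85.74
Terminal payoffs (K − S): max(-16.8, 0) = 0, max(11.7, 0) = 11.7, max(34.26, 0) = 34.26
Node u (S = 114): continuation = e^(−0.03)·[0.3218·0.0000 + 0.6782·11.7000] = 7.7002; exercise value = 6.0000 ≤ continuation, so V_u = 7.7002
Node d (S = 90.25): continuation = e^(−0.03)·[0.3218·11.7000 + 0.6782·34.2625] = 26.2035; exercise value = 29.7500 > continuation, so V_d = 29.7500 (exercise)
Node 0 (S = 95): continuation = e^(−0.03)·[0.3218·7.7002 + 0.6782·29.7500] = 21.9845; exercise value = 25.0000 > continuation, so V_0 = 25.0000 (exercise)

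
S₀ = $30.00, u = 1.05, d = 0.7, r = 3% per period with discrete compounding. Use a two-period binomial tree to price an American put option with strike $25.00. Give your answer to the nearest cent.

Risk-neutral probability p = (1 + 0.03 − 0.7)/(1.05 − 0.7) = 0.3300/0.3500 = 0.9429
Terminal stock prices: S_uu = 33.08, S_ud = 22.05, S_dd = 14.7
Terminal payoffs (K − S): max(-8.075, 0) = 0, max(2.95, 0) = 2.95, max(10.3, 0) = 10.3
Node u (S = 31.5): continuation = 1/1.03·[0.9429·0.0000 + 0.0571·2.9500] = 0.1637; exercise value = 0.0000 ≤ continuation, so V_u = 0.1637
Node d (S = 21): continuation = 1/1.03·[0.9429·2.9500 + 0.0571·10.3000] = 3.2718; exercise value = 4.0000 > continuation, so V_d = 4.0000 (exercise)
Node 0 (S = 30): continuation = 1/1.03·[0.9429·0.1637 + 0.0571·4.0000] = 0.3717; exercise value = 0.0000 ≤ continuation, so V_0 = 0.3717

$0.37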